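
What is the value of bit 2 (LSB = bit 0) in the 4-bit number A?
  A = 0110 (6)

Bit 2 is the 3rd from the right.
  0110
   ^
That bit is 1.

Answer: 1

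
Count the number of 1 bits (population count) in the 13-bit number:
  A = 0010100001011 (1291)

0010100001011
1-bits at positions (from bit 0 = LSB): 0, 1, 3, 8, 10
Count = 5

Answer: 5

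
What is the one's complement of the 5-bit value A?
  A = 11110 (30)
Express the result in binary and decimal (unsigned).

Flip each bit (0->1, 1->0):
  11110
  00001

Answer: 00001 (1)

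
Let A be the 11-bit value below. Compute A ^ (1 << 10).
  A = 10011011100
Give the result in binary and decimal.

Mask = 1 << 10 = 10000000000
Bit 10 of A is 1; XOR with the mask flips it to 0.
  10011011100
^ 10000000000
-------------
  00011011100

Answer: 00011011100 (220)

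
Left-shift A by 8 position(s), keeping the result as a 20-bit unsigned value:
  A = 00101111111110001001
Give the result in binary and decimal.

Shift left by 8: drop the top 8 bit(s), append 8 zero(s) on the right.
  00101111111110001001  ->  discard [00101111], keep [111110001001], append 00000000
= 11111000100100000000

Answer: 11111000100100000000 (1018112)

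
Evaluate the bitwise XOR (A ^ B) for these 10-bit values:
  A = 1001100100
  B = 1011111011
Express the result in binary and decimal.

Apply ^ to each column (1 where bits differ):
  1001100100
^ 1011111011
------------
  0010011111

Answer: 0010011111 (159)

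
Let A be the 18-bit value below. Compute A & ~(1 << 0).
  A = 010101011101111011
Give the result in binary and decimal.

Mask = ~(1 << 0) = 111111111111111110
Bit 0 of A is 1, so AND-ing with the mask clears it to 0.
  010101011101111011
& 111111111111111110
--------------------
  010101011101111010

Answer: 010101011101111010 (87930)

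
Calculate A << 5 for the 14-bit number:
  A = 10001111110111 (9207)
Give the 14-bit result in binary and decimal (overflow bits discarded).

Shift left by 5: drop the top 5 bit(s), append 5 zero(s) on the right.
  10001111110111  ->  discard [10001], keep [111110111], append 00000
= 11111011100000

Answer: 11111011100000 (16096)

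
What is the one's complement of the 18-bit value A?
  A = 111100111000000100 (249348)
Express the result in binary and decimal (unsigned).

Flip each bit (0->1, 1->0):
  111100111000000100
  000011000111111011

Answer: 000011000111111011 (12795)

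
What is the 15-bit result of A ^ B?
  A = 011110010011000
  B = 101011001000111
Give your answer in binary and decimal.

Apply ^ to each column (1 where bits differ):
  011110010011000
^ 101011001000111
-----------------
  110101011011111

Answer: 110101011011111 (27359)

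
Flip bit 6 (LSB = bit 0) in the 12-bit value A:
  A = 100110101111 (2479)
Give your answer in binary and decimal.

Mask = 1 << 6 = 000001000000
Bit 6 of A is 0; XOR with the mask flips it to 1.
  100110101111
^ 000001000000
--------------
  100111101111

Answer: 100111101111 (2543)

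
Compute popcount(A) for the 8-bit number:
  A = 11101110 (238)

11101110
1-bits at positions (from bit 0 = LSB): 1, 2, 3, 5, 6, 7
Count = 6

Answer: 6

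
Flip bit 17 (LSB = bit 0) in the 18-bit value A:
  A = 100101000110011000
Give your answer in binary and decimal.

Mask = 1 << 17 = 100000000000000000
Bit 17 of A is 1; XOR with the mask flips it to 0.
  100101000110011000
^ 100000000000000000
--------------------
  000101000110011000

Answer: 000101000110011000 (20888)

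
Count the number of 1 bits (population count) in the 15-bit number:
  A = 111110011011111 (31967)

111110011011111
1-bits at positions (from bit 0 = LSB): 0, 1, 2, 3, 4, 6, 7, 10, 11, 12, 13, 14
Count = 12

Answer: 12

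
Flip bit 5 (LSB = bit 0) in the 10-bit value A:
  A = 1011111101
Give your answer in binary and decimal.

Mask = 1 << 5 = 0000100000
Bit 5 of A is 1; XOR with the mask flips it to 0.
  1011111101
^ 0000100000
------------
  1011011101

Answer: 1011011101 (733)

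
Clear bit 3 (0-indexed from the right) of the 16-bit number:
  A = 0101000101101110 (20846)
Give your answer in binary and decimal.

Mask = ~(1 << 3) = 1111111111110111
Bit 3 of A is 1, so AND-ing with the mask clears it to 0.
  0101000101101110
& 1111111111110111
------------------
  0101000101100110

Answer: 0101000101100110 (20838)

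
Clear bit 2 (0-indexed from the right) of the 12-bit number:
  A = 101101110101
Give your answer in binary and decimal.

Mask = ~(1 << 2) = 111111111011
Bit 2 of A is 1, so AND-ing with the mask clears it to 0.
  101101110101
& 111111111011
--------------
  101101110001

Answer: 101101110001 (2929)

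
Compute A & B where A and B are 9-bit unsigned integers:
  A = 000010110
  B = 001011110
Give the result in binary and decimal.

Apply & to each column (1 only where both bits are 1):
  000010110
& 001011110
-----------
  000010110

Answer: 000010110 (22)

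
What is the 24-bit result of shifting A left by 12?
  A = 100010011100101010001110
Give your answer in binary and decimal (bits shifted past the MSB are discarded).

Shift left by 12: drop the top 12 bit(s), append 12 zero(s) on the right.
  100010011100101010001110  ->  discard [100010011100], keep [101010001110], append 000000000000
= 101010001110000000000000

Answer: 101010001110000000000000 (11067392)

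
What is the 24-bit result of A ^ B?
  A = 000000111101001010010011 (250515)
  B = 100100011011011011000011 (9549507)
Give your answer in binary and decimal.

Apply ^ to each column (1 where bits differ):
  000000111101001010010011
^ 100100011011011011000011
--------------------------
  100100100110010001010000

Answer: 100100100110010001010000 (9593936)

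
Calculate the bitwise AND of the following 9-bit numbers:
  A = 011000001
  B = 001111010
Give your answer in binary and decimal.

Apply & to each column (1 only where both bits are 1):
  011000001
& 001111010
-----------
  001000000

Answer: 001000000 (64)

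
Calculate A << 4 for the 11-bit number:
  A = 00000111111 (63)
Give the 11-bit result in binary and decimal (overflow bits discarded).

Shift left by 4: drop the top 4 bit(s), append 4 zero(s) on the right.
  00000111111  ->  discard [0000], keep [0111111], append 0000
= 01111110000

Answer: 01111110000 (1008)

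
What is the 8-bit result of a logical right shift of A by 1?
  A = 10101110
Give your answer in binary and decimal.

Logical shift right by 1: drop the bottom 1 bit(s), prepend 1 zero(s) on the left.
  10101110  ->  keep [1010111], discard [0], prepend 0
= 01010111

Answer: 01010111 (87)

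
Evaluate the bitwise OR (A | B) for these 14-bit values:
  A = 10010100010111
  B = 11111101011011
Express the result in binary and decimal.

Apply | to each column (1 where either bit is 1):
  10010100010111
| 11111101011011
----------------
  11111101011111

Answer: 11111101011111 (16223)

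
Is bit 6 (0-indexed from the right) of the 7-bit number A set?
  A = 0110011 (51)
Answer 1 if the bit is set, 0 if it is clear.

Bit 6 is the 7th from the right.
  0110011
  ^
That bit is 0.

Answer: 0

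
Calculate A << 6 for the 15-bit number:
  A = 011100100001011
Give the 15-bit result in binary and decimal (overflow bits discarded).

Shift left by 6: drop the top 6 bit(s), append 6 zero(s) on the right.
  011100100001011  ->  discard [011100], keep [100001011], append 000000
= 100001011000000

Answer: 100001011000000 (17088)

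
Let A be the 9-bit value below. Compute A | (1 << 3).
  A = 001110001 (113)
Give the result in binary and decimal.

Mask = 1 << 3 = 000001000
Bit 3 of A is 0, so OR-ing with the mask flips it to 1.
  001110001
| 000001000
-----------
  001111001

Answer: 001111001 (121)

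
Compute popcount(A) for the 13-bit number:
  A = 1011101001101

1011101001101
1-bits at positions (from bit 0 = LSB): 0, 2, 3, 6, 8, 9, 10, 12
Count = 8

Answer: 8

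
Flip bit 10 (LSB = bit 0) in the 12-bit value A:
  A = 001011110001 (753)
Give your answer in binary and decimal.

Mask = 1 << 10 = 010000000000
Bit 10 of A is 0; XOR with the mask flips it to 1.
  001011110001
^ 010000000000
--------------
  011011110001

Answer: 011011110001 (1777)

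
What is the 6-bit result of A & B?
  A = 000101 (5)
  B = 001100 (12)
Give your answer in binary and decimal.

Apply & to each column (1 only where both bits are 1):
  000101
& 001100
--------
  000100

Answer: 000100 (4)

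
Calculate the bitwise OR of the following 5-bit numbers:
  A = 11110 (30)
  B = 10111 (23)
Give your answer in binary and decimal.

Apply | to each column (1 where either bit is 1):
  11110
| 10111
-------
  11111

Answer: 11111 (31)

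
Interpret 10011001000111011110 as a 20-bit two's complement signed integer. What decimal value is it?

MSB is 1, so the value is negative. Find the magnitude:
1. Invert bits:  01100110111000100001
2. Add 1:        01100110111000100010  = 421410
3. Apply sign:   -421410

Answer: -421410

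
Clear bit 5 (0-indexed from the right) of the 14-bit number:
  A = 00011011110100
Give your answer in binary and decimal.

Mask = ~(1 << 5) = 11111111011111
Bit 5 of A is 1, so AND-ing with the mask clears it to 0.
  00011011110100
& 11111111011111
----------------
  00011011010100

Answer: 00011011010100 (1748)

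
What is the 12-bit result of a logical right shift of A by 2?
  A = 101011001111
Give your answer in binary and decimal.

Logical shift right by 2: drop the bottom 2 bit(s), prepend 2 zero(s) on the left.
  101011001111  ->  keep [1010110011], discard [11], prepend 00
= 001010110011

Answer: 001010110011 (691)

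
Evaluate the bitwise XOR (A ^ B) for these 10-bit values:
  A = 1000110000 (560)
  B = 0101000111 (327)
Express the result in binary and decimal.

Apply ^ to each column (1 where bits differ):
  1000110000
^ 0101000111
------------
  1101110111

Answer: 1101110111 (887)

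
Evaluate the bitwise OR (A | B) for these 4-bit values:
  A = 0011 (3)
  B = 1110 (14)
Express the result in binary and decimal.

Apply | to each column (1 where either bit is 1):
  0011
| 1110
------
  1111

Answer: 1111 (15)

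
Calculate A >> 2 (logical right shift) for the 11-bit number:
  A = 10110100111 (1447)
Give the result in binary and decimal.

Logical shift right by 2: drop the bottom 2 bit(s), prepend 2 zero(s) on the left.
  10110100111  ->  keep [101101001], discard [11], prepend 00
= 00101101001

Answer: 00101101001 (361)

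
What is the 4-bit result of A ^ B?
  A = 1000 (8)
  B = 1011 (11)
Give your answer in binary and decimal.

Apply ^ to each column (1 where bits differ):
  1000
^ 1011
------
  0011

Answer: 0011 (3)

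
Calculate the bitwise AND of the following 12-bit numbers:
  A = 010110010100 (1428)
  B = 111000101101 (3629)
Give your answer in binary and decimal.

Apply & to each column (1 only where both bits are 1):
  010110010100
& 111000101101
--------------
  010000000100

Answer: 010000000100 (1028)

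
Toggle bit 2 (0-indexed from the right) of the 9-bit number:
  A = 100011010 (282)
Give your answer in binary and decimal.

Mask = 1 << 2 = 000000100
Bit 2 of A is 0; XOR with the mask flips it to 1.
  100011010
^ 000000100
-----------
  100011110

Answer: 100011110 (286)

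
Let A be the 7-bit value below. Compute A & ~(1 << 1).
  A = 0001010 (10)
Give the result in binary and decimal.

Mask = ~(1 << 1) = 1111101
Bit 1 of A is 1, so AND-ing with the mask clears it to 0.
  0001010
& 1111101
---------
  0001000

Answer: 0001000 (8)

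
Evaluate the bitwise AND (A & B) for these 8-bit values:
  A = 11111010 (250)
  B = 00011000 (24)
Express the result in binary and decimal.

Apply & to each column (1 only where both bits are 1):
  11111010
& 00011000
----------
  00011000

Answer: 00011000 (24)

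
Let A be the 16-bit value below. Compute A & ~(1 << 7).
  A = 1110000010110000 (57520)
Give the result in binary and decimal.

Mask = ~(1 << 7) = 1111111101111111
Bit 7 of A is 1, so AND-ing with the mask clears it to 0.
  1110000010110000
& 1111111101111111
------------------
  1110000000110000

Answer: 1110000000110000 (57392)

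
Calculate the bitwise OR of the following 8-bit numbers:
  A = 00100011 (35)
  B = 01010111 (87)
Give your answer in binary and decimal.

Apply | to each column (1 where either bit is 1):
  00100011
| 01010111
----------
  01110111

Answer: 01110111 (119)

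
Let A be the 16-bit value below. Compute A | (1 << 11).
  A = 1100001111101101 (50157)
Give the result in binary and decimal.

Mask = 1 << 11 = 0000100000000000
Bit 11 of A is 0, so OR-ing with the mask flips it to 1.
  1100001111101101
| 0000100000000000
------------------
  1100101111101101

Answer: 1100101111101101 (52205)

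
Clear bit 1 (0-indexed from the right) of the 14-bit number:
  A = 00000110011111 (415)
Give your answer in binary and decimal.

Mask = ~(1 << 1) = 11111111111101
Bit 1 of A is 1, so AND-ing with the mask clears it to 0.
  00000110011111
& 11111111111101
----------------
  00000110011101

Answer: 00000110011101 (413)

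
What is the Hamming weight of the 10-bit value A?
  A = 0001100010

0001100010
1-bits at positions (from bit 0 = LSB): 1, 5, 6
Count = 3

Answer: 3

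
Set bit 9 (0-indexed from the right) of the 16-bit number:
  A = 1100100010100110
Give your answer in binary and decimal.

Mask = 1 << 9 = 0000001000000000
Bit 9 of A is 0, so OR-ing with the mask flips it to 1.
  1100100010100110
| 0000001000000000
------------------
  1100101010100110

Answer: 1100101010100110 (51878)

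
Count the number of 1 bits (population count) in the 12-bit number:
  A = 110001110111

110001110111
1-bits at positions (from bit 0 = LSB): 0, 1, 2, 4, 5, 6, 10, 11
Count = 8

Answer: 8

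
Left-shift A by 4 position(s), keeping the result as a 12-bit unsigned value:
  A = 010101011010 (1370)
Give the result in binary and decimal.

Shift left by 4: drop the top 4 bit(s), append 4 zero(s) on the right.
  010101011010  ->  discard [0101], keep [01011010], append 0000
= 010110100000

Answer: 010110100000 (1440)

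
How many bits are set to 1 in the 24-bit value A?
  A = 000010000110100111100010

000010000110100111100010
1-bits at positions (from bit 0 = LSB): 1, 5, 6, 7, 8, 11, 13, 14, 19
Count = 9

Answer: 9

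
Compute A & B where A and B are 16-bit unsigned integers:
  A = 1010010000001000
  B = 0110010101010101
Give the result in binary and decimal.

Apply & to each column (1 only where both bits are 1):
  1010010000001000
& 0110010101010101
------------------
  0010010000000000

Answer: 0010010000000000 (9216)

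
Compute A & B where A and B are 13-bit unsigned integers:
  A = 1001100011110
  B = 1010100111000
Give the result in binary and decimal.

Apply & to each column (1 only where both bits are 1):
  1001100011110
& 1010100111000
---------------
  1000100011000

Answer: 1000100011000 (4376)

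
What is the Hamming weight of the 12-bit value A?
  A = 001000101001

001000101001
1-bits at positions (from bit 0 = LSB): 0, 3, 5, 9
Count = 4

Answer: 4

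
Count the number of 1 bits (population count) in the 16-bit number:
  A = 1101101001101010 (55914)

1101101001101010
1-bits at positions (from bit 0 = LSB): 1, 3, 5, 6, 9, 11, 12, 14, 15
Count = 9

Answer: 9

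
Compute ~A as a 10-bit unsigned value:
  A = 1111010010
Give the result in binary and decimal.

Flip each bit (0->1, 1->0):
  1111010010
  0000101101

Answer: 0000101101 (45)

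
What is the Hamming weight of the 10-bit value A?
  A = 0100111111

0100111111
1-bits at positions (from bit 0 = LSB): 0, 1, 2, 3, 4, 5, 8
Count = 7

Answer: 7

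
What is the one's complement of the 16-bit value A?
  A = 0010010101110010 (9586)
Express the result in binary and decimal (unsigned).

Flip each bit (0->1, 1->0):
  0010010101110010
  1101101010001101

Answer: 1101101010001101 (55949)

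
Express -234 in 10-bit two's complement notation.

1. Binary of +234:  0011101010
2. Invert bits:     1100010101
3. Add 1:           1100010110

Answer: 1100010110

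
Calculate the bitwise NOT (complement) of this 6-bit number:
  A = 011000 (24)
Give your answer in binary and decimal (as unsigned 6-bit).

Flip each bit (0->1, 1->0):
  011000
  100111

Answer: 100111 (39)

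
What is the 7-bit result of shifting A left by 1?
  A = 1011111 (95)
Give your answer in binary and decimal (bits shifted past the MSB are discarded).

Shift left by 1: drop the top 1 bit(s), append 1 zero(s) on the right.
  1011111  ->  discard [1], keep [011111], append 0
= 0111110

Answer: 0111110 (62)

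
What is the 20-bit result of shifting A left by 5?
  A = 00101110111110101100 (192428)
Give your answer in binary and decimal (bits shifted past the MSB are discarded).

Shift left by 5: drop the top 5 bit(s), append 5 zero(s) on the right.
  00101110111110101100  ->  discard [00101], keep [110111110101100], append 00000
= 11011111010110000000

Answer: 11011111010110000000 (914816)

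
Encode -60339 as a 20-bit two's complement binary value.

1. Binary of +60339:  00001110101110110011
2. Invert bits:     11110001010001001100
3. Add 1:           11110001010001001101

Answer: 11110001010001001101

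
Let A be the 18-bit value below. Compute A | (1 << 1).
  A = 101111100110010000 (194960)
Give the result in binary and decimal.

Mask = 1 << 1 = 000000000000000010
Bit 1 of A is 0, so OR-ing with the mask flips it to 1.
  101111100110010000
| 000000000000000010
--------------------
  101111100110010010

Answer: 101111100110010010 (194962)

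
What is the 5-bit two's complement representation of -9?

1. Binary of +9:  01001
2. Invert bits:     10110
3. Add 1:           10111

Answer: 10111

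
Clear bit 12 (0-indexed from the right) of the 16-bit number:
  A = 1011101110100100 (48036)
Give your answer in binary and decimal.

Mask = ~(1 << 12) = 1110111111111111
Bit 12 of A is 1, so AND-ing with the mask clears it to 0.
  1011101110100100
& 1110111111111111
------------------
  1010101110100100

Answer: 1010101110100100 (43940)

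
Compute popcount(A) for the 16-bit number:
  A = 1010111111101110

1010111111101110
1-bits at positions (from bit 0 = LSB): 1, 2, 3, 5, 6, 7, 8, 9, 10, 11, 13, 15
Count = 12

Answer: 12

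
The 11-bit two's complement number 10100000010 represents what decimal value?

MSB is 1, so the value is negative. Find the magnitude:
1. Invert bits:  01011111101
2. Add 1:        01011111110  = 766
3. Apply sign:   -766

Answer: -766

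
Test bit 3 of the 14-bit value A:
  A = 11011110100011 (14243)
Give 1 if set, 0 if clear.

Bit 3 is the 4th from the right.
  11011110100011
            ^
That bit is 0.

Answer: 0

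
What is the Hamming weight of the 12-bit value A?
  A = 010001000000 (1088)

010001000000
1-bits at positions (from bit 0 = LSB): 6, 10
Count = 2

Answer: 2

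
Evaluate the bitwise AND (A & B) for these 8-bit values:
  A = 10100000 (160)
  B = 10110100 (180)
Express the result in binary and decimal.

Apply & to each column (1 only where both bits are 1):
  10100000
& 10110100
----------
  10100000

Answer: 10100000 (160)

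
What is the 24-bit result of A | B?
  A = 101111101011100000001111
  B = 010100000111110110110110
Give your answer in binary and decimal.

Apply | to each column (1 where either bit is 1):
  101111101011100000001111
| 010100000111110110110110
--------------------------
  111111101111110110111111

Answer: 111111101111110110111111 (16711103)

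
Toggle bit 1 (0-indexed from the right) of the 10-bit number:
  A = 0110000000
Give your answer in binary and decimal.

Mask = 1 << 1 = 0000000010
Bit 1 of A is 0; XOR with the mask flips it to 1.
  0110000000
^ 0000000010
------------
  0110000010

Answer: 0110000010 (386)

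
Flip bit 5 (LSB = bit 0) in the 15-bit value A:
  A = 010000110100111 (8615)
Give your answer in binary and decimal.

Mask = 1 << 5 = 000000000100000
Bit 5 of A is 1; XOR with the mask flips it to 0.
  010000110100111
^ 000000000100000
-----------------
  010000110000111

Answer: 010000110000111 (8583)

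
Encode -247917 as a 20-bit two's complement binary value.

1. Binary of +247917:  00111100100001101101
2. Invert bits:     11000011011110010010
3. Add 1:           11000011011110010011

Answer: 11000011011110010011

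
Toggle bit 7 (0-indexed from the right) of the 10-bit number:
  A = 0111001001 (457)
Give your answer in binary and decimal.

Mask = 1 << 7 = 0010000000
Bit 7 of A is 1; XOR with the mask flips it to 0.
  0111001001
^ 0010000000
------------
  0101001001

Answer: 0101001001 (329)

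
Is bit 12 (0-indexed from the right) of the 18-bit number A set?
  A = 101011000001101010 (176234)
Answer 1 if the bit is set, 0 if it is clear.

Bit 12 is the 13th from the right.
  101011000001101010
       ^
That bit is 1.

Answer: 1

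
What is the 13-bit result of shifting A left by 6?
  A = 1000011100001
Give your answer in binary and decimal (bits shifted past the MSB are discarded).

Shift left by 6: drop the top 6 bit(s), append 6 zero(s) on the right.
  1000011100001  ->  discard [100001], keep [1100001], append 000000
= 1100001000000

Answer: 1100001000000 (6208)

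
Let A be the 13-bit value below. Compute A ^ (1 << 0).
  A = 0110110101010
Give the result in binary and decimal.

Mask = 1 << 0 = 0000000000001
Bit 0 of A is 0; XOR with the mask flips it to 1.
  0110110101010
^ 0000000000001
---------------
  0110110101011

Answer: 0110110101011 (3499)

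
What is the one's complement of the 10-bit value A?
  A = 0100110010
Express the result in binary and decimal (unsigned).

Flip each bit (0->1, 1->0):
  0100110010
  1011001101

Answer: 1011001101 (717)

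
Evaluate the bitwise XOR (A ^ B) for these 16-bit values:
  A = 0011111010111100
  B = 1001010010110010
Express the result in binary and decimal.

Apply ^ to each column (1 where bits differ):
  0011111010111100
^ 1001010010110010
------------------
  1010101000001110

Answer: 1010101000001110 (43534)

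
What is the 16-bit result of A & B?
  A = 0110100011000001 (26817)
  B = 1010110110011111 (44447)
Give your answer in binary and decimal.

Apply & to each column (1 only where both bits are 1):
  0110100011000001
& 1010110110011111
------------------
  0010100010000001

Answer: 0010100010000001 (10369)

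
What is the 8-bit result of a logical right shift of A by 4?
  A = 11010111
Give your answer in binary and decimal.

Logical shift right by 4: drop the bottom 4 bit(s), prepend 4 zero(s) on the left.
  11010111  ->  keep [1101], discard [0111], prepend 0000
= 00001101

Answer: 00001101 (13)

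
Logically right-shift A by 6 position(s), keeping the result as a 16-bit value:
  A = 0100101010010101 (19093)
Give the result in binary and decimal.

Logical shift right by 6: drop the bottom 6 bit(s), prepend 6 zero(s) on the left.
  0100101010010101  ->  keep [0100101010], discard [010101], prepend 000000
= 0000000100101010

Answer: 0000000100101010 (298)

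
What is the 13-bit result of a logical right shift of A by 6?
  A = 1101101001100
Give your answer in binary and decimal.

Logical shift right by 6: drop the bottom 6 bit(s), prepend 6 zero(s) on the left.
  1101101001100  ->  keep [1101101], discard [001100], prepend 000000
= 0000001101101

Answer: 0000001101101 (109)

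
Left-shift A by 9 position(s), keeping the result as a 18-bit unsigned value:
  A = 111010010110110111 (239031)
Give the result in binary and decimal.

Shift left by 9: drop the top 9 bit(s), append 9 zero(s) on the right.
  111010010110110111  ->  discard [111010010], keep [110110111], append 000000000
= 110110111000000000

Answer: 110110111000000000 (224768)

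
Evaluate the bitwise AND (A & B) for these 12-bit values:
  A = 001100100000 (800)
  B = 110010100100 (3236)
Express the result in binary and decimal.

Apply & to each column (1 only where both bits are 1):
  001100100000
& 110010100100
--------------
  000000100000

Answer: 000000100000 (32)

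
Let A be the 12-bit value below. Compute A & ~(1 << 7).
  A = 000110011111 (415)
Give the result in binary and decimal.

Mask = ~(1 << 7) = 111101111111
Bit 7 of A is 1, so AND-ing with the mask clears it to 0.
  000110011111
& 111101111111
--------------
  000100011111

Answer: 000100011111 (287)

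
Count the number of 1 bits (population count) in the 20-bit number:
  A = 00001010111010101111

00001010111010101111
1-bits at positions (from bit 0 = LSB): 0, 1, 2, 3, 5, 7, 9, 10, 11, 13, 15
Count = 11

Answer: 11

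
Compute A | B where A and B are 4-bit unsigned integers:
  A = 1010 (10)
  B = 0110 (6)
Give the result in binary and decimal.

Apply | to each column (1 where either bit is 1):
  1010
| 0110
------
  1110

Answer: 1110 (14)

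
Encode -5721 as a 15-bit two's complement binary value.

1. Binary of +5721:  001011001011001
2. Invert bits:     110100110100110
3. Add 1:           110100110100111

Answer: 110100110100111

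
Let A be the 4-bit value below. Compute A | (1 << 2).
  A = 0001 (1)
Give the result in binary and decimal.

Mask = 1 << 2 = 0100
Bit 2 of A is 0, so OR-ing with the mask flips it to 1.
  0001
| 0100
------
  0101

Answer: 0101 (5)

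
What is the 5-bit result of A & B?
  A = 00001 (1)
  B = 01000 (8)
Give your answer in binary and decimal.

Apply & to each column (1 only where both bits are 1):
  00001
& 01000
-------
  00000

Answer: 00000 (0)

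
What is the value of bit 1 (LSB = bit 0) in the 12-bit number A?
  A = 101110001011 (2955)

Bit 1 is the 2nd from the right.
  101110001011
            ^
That bit is 1.

Answer: 1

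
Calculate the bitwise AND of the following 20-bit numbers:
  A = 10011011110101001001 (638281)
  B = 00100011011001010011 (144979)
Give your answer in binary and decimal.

Apply & to each column (1 only where both bits are 1):
  10011011110101001001
& 00100011011001010011
----------------------
  00000011010001000001

Answer: 00000011010001000001 (13377)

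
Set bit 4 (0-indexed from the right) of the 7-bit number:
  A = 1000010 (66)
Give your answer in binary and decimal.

Mask = 1 << 4 = 0010000
Bit 4 of A is 0, so OR-ing with the mask flips it to 1.
  1000010
| 0010000
---------
  1010010

Answer: 1010010 (82)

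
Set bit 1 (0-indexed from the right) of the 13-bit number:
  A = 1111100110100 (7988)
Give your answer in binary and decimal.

Mask = 1 << 1 = 0000000000010
Bit 1 of A is 0, so OR-ing with the mask flips it to 1.
  1111100110100
| 0000000000010
---------------
  1111100110110

Answer: 1111100110110 (7990)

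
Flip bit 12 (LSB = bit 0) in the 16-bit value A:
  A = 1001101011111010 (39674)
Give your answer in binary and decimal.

Mask = 1 << 12 = 0001000000000000
Bit 12 of A is 1; XOR with the mask flips it to 0.
  1001101011111010
^ 0001000000000000
------------------
  1000101011111010

Answer: 1000101011111010 (35578)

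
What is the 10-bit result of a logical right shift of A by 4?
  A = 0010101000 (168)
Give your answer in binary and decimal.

Logical shift right by 4: drop the bottom 4 bit(s), prepend 4 zero(s) on the left.
  0010101000  ->  keep [001010], discard [1000], prepend 0000
= 0000001010

Answer: 0000001010 (10)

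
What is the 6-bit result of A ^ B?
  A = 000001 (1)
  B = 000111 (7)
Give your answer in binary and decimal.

Apply ^ to each column (1 where bits differ):
  000001
^ 000111
--------
  000110

Answer: 000110 (6)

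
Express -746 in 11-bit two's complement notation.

1. Binary of +746:  01011101010
2. Invert bits:     10100010101
3. Add 1:           10100010110

Answer: 10100010110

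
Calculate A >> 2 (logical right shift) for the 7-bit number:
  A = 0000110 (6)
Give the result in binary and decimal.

Logical shift right by 2: drop the bottom 2 bit(s), prepend 2 zero(s) on the left.
  0000110  ->  keep [00001], discard [10], prepend 00
= 0000001

Answer: 0000001 (1)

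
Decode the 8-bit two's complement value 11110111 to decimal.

MSB is 1, so the value is negative. Find the magnitude:
1. Invert bits:  00001000
2. Add 1:        00001001  = 9
3. Apply sign:   -9

Answer: -9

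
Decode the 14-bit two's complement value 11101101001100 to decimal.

MSB is 1, so the value is negative. Find the magnitude:
1. Invert bits:  00010010110011
2. Add 1:        00010010110100  = 1204
3. Apply sign:   -1204

Answer: -1204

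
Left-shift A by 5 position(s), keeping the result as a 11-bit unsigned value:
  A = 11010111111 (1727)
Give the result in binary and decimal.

Shift left by 5: drop the top 5 bit(s), append 5 zero(s) on the right.
  11010111111  ->  discard [11010], keep [111111], append 00000
= 11111100000

Answer: 11111100000 (2016)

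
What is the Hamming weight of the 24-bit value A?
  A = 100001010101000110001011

100001010101000110001011
1-bits at positions (from bit 0 = LSB): 0, 1, 3, 7, 8, 12, 14, 16, 18, 23
Count = 10

Answer: 10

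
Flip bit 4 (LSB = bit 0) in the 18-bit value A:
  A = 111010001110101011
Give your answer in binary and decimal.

Mask = 1 << 4 = 000000000000010000
Bit 4 of A is 0; XOR with the mask flips it to 1.
  111010001110101011
^ 000000000000010000
--------------------
  111010001110111011

Answer: 111010001110111011 (238523)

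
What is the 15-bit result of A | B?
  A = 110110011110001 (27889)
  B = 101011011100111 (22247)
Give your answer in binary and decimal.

Apply | to each column (1 where either bit is 1):
  110110011110001
| 101011011100111
-----------------
  111111011110111

Answer: 111111011110111 (32503)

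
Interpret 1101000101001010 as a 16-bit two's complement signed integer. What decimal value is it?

MSB is 1, so the value is negative. Find the magnitude:
1. Invert bits:  0010111010110101
2. Add 1:        0010111010110110  = 11958
3. Apply sign:   -11958

Answer: -11958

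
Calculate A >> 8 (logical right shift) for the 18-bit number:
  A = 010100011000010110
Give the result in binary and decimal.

Logical shift right by 8: drop the bottom 8 bit(s), prepend 8 zero(s) on the left.
  010100011000010110  ->  keep [0101000110], discard [00010110], prepend 00000000
= 000000000101000110

Answer: 000000000101000110 (326)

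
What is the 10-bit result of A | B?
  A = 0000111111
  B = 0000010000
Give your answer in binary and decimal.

Apply | to each column (1 where either bit is 1):
  0000111111
| 0000010000
------------
  0000111111

Answer: 0000111111 (63)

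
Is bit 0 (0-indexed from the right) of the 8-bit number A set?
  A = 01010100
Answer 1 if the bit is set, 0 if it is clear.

Bit 0 is the 1st from the right.
  01010100
         ^
That bit is 0.

Answer: 0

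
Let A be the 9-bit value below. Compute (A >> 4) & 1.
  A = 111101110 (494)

Bit 4 is the 5th from the right.
  111101110
      ^
That bit is 0.

Answer: 0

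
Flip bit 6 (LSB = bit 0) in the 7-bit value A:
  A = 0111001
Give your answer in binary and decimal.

Mask = 1 << 6 = 1000000
Bit 6 of A is 0; XOR with the mask flips it to 1.
  0111001
^ 1000000
---------
  1111001

Answer: 1111001 (121)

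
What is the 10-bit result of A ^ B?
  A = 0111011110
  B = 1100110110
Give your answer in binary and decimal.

Apply ^ to each column (1 where bits differ):
  0111011110
^ 1100110110
------------
  1011101000

Answer: 1011101000 (744)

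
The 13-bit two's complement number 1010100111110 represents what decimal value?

MSB is 1, so the value is negative. Find the magnitude:
1. Invert bits:  0101011000001
2. Add 1:        0101011000010  = 2754
3. Apply sign:   -2754

Answer: -2754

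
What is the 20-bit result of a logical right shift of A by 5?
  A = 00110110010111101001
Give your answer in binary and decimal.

Logical shift right by 5: drop the bottom 5 bit(s), prepend 5 zero(s) on the left.
  00110110010111101001  ->  keep [001101100101111], discard [01001], prepend 00000
= 00000001101100101111

Answer: 00000001101100101111 (6959)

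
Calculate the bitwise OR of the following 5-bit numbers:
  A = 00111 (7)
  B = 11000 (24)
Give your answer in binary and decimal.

Apply | to each column (1 where either bit is 1):
  00111
| 11000
-------
  11111

Answer: 11111 (31)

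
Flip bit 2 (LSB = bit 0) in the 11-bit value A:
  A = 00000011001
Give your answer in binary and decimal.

Mask = 1 << 2 = 00000000100
Bit 2 of A is 0; XOR with the mask flips it to 1.
  00000011001
^ 00000000100
-------------
  00000011101

Answer: 00000011101 (29)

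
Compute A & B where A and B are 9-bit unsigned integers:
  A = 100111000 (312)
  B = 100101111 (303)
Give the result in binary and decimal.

Apply & to each column (1 only where both bits are 1):
  100111000
& 100101111
-----------
  100101000

Answer: 100101000 (296)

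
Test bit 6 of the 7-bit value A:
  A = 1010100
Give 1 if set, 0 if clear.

Bit 6 is the 7th from the right.
  1010100
  ^
That bit is 1.

Answer: 1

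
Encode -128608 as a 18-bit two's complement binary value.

1. Binary of +128608:  011111011001100000
2. Invert bits:     100000100110011111
3. Add 1:           100000100110100000

Answer: 100000100110100000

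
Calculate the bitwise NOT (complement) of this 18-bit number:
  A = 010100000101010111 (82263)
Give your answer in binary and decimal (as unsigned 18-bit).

Flip each bit (0->1, 1->0):
  010100000101010111
  101011111010101000

Answer: 101011111010101000 (179880)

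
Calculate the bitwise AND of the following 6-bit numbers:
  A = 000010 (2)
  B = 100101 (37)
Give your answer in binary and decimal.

Apply & to each column (1 only where both bits are 1):
  000010
& 100101
--------
  000000

Answer: 000000 (0)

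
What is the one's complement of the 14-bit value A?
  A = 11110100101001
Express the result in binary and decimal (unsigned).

Flip each bit (0->1, 1->0):
  11110100101001
  00001011010110

Answer: 00001011010110 (726)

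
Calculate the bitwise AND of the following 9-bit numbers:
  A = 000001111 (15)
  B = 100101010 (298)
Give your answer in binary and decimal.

Apply & to each column (1 only where both bits are 1):
  000001111
& 100101010
-----------
  000001010

Answer: 000001010 (10)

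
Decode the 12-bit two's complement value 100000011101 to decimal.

MSB is 1, so the value is negative. Find the magnitude:
1. Invert bits:  011111100010
2. Add 1:        011111100011  = 2019
3. Apply sign:   -2019

Answer: -2019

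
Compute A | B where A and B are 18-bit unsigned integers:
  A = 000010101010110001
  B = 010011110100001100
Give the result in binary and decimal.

Apply | to each column (1 where either bit is 1):
  000010101010110001
| 010011110100001100
--------------------
  010011111110111101

Answer: 010011111110111101 (81853)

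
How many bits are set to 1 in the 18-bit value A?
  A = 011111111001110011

011111111001110011
1-bits at positions (from bit 0 = LSB): 0, 1, 4, 5, 6, 9, 10, 11, 12, 13, 14, 15, 16
Count = 13

Answer: 13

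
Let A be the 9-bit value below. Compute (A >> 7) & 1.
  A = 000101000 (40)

Bit 7 is the 8th from the right.
  000101000
   ^
That bit is 0.

Answer: 0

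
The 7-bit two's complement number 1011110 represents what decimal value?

MSB is 1, so the value is negative. Find the magnitude:
1. Invert bits:  0100001
2. Add 1:        0100010  = 34
3. Apply sign:   -34

Answer: -34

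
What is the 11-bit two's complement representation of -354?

1. Binary of +354:  00101100010
2. Invert bits:     11010011101
3. Add 1:           11010011110

Answer: 11010011110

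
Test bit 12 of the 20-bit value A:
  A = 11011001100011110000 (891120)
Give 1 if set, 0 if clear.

Bit 12 is the 13th from the right.
  11011001100011110000
         ^
That bit is 1.

Answer: 1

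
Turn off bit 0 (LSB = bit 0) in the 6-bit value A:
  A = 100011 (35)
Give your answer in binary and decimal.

Mask = ~(1 << 0) = 111110
Bit 0 of A is 1, so AND-ing with the mask clears it to 0.
  100011
& 111110
--------
  100010

Answer: 100010 (34)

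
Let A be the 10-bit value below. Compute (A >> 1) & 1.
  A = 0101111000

Bit 1 is the 2nd from the right.
  0101111000
          ^
That bit is 0.

Answer: 0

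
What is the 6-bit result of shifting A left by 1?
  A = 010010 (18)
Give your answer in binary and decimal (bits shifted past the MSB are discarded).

Shift left by 1: drop the top 1 bit(s), append 1 zero(s) on the right.
  010010  ->  discard [0], keep [10010], append 0
= 100100

Answer: 100100 (36)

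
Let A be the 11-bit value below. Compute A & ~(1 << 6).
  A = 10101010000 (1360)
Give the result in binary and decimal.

Mask = ~(1 << 6) = 11110111111
Bit 6 of A is 1, so AND-ing with the mask clears it to 0.
  10101010000
& 11110111111
-------------
  10100010000

Answer: 10100010000 (1296)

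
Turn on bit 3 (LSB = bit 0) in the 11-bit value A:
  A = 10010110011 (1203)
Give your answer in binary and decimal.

Mask = 1 << 3 = 00000001000
Bit 3 of A is 0, so OR-ing with the mask flips it to 1.
  10010110011
| 00000001000
-------------
  10010111011

Answer: 10010111011 (1211)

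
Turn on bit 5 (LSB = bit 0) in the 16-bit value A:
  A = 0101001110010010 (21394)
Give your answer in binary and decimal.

Mask = 1 << 5 = 0000000000100000
Bit 5 of A is 0, so OR-ing with the mask flips it to 1.
  0101001110010010
| 0000000000100000
------------------
  0101001110110010

Answer: 0101001110110010 (21426)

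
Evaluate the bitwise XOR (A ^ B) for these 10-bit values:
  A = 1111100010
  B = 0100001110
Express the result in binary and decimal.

Apply ^ to each column (1 where bits differ):
  1111100010
^ 0100001110
------------
  1011101100

Answer: 1011101100 (748)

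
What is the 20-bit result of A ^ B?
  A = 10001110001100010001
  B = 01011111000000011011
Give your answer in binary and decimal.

Apply ^ to each column (1 where bits differ):
  10001110001100010001
^ 01011111000000011011
----------------------
  11010001001100001010

Answer: 11010001001100001010 (856842)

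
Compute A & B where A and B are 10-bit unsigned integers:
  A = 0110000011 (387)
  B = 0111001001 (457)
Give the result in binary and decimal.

Apply & to each column (1 only where both bits are 1):
  0110000011
& 0111001001
------------
  0110000001

Answer: 0110000001 (385)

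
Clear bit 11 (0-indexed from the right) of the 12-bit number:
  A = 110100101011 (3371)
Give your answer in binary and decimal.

Mask = ~(1 << 11) = 011111111111
Bit 11 of A is 1, so AND-ing with the mask clears it to 0.
  110100101011
& 011111111111
--------------
  010100101011

Answer: 010100101011 (1323)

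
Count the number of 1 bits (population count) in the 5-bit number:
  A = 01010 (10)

01010
1-bits at positions (from bit 0 = LSB): 1, 3
Count = 2

Answer: 2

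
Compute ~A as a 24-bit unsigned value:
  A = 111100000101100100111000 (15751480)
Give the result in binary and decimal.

Flip each bit (0->1, 1->0):
  111100000101100100111000
  000011111010011011000111

Answer: 000011111010011011000111 (1025735)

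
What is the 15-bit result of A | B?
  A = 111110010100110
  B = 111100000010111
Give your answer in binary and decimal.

Apply | to each column (1 where either bit is 1):
  111110010100110
| 111100000010111
-----------------
  111110010110111

Answer: 111110010110111 (31927)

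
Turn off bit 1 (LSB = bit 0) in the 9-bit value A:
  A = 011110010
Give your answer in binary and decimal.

Mask = ~(1 << 1) = 111111101
Bit 1 of A is 1, so AND-ing with the mask clears it to 0.
  011110010
& 111111101
-----------
  011110000

Answer: 011110000 (240)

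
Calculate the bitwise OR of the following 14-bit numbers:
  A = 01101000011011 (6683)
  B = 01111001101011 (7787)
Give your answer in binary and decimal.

Apply | to each column (1 where either bit is 1):
  01101000011011
| 01111001101011
----------------
  01111001111011

Answer: 01111001111011 (7803)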